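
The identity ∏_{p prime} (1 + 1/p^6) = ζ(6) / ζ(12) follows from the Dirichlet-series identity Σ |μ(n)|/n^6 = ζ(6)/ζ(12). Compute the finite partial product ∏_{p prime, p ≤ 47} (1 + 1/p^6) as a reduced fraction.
∏ = 862155056480201047883460386910418315829132841121015872043175453729006428800800000/847666095717512475523225986389496867701830685289319692004055511811488189213173229

The primes p ≤ 47 are [2, 3, 5, 7, 11, 13, 17, 19, 23, 29, 31, 37, 41, 43, 47]. For each, (1 + 1/p^6) = (p^6 + 1)/p^6. Multiplying these fractions over p ∈ [2, 3, 5, 7, 11, 13, 17, 19, 23, 29, 31, 37, 41, 43, 47] gives 862155056480201047883460386910418315829132841121015872043175453729006428800800000/847666095717512475523225986389496867701830685289319692004055511811488189213173229. (In the limit P → ∞ this tends to ζ(6)/ζ(12).)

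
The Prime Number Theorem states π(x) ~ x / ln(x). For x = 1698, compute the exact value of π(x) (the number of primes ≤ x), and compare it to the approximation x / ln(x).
π(1698) = 265;  x/ln(x) ≈ 228.31;  relative error ≈ 13.84%.

Directly count primes up to 1698: π(1698) = 265. The PNT approximation gives 1698/ln(1698) ≈ 1698/7.43721 ≈ 228.31. Relative error (π(x) − x/ln(x)) / π(x) ≈ 13.84%; the approximation is known to undercount slightly (Li(x) is a better estimate).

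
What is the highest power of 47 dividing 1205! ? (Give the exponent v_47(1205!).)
v_47(1205!) = 25

Legendre's formula: v_p(n!) = Σ_{k ≥ 1} ⌊n / p^k⌋. For p = 47, n = 1205, the terms are:
  ⌊1205/47^1⌋ = ⌊1205/47⌋ = 25
(the next term ⌊1205/47^2⌋ = 0, terminating the sum). Summing: v_47(1205!) = 25 = 25.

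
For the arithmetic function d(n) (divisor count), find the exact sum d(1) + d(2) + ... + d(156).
Σ_{n ≤ 156} d(n) = 820

Compute d(n) for each 1 ≤ n ≤ 156: d(1) = 1, d(2) = 2, d(3) = 2, d(4) = 3, d(5) = 2, d(6) = 4, d(7) = 2, d(8) = 4, d(9) = 3, d(10) = 4, d(11) = 2, d(12) = 6, d(13) = 2, d(14) = 4, d(15) = 4, d(16) = 5, d(17) = 2, d(18) = 6, d(19) = 2, d(20) = 6, d(21) = 4, d(22) = 4, d(23) = 2, d(24) = 8, d(25) = 3, d(26) = 4, d(27) = 4, d(28) = 6, d(29) = 2, d(30) = 8, d(31) = 2, d(32) = 6, d(33) = 4, d(34) = 4, d(35) = 4, d(36) = 9, d(37) = 2, d(38) = 4, d(39) = 4, d(40) = 8, d(41) = 2, d(42) = 8, d(43) = 2, d(44) = 6, d(45) = 6, d(46) = 4, d(47) = 2, d(48) = 10, d(49) = 3, d(50) = 6, d(51) = 4, d(52) = 6, d(53) = 2, d(54) = 8, d(55) = 4, d(56) = 8, d(57) = 4, d(58) = 4, d(59) = 2, d(60) = 12, d(61) = 2, d(62) = 4, d(63) = 6, d(64) = 7, d(65) = 4, d(66) = 8, d(67) = 2, d(68) = 6, d(69) = 4, d(70) = 8, d(71) = 2, d(72) = 12, d(73) = 2, d(74) = 4, d(75) = 6, d(76) = 6, d(77) = 4, d(78) = 8, d(79) = 2, d(80) = 10, d(81) = 5, d(82) = 4, d(83) = 2, d(84) = 12, d(85) = 4, d(86) = 4, d(87) = 4, d(88) = 8, d(89) = 2, d(90) = 12, d(91) = 4, d(92) = 6, d(93) = 4, d(94) = 4, d(95) = 4, d(96) = 12, d(97) = 2, d(98) = 6, d(99) = 6, d(100) = 9, d(101) = 2, d(102) = 8, d(103) = 2, d(104) = 8, d(105) = 8, d(106) = 4, d(107) = 2, d(108) = 12, d(109) = 2, d(110) = 8, d(111) = 4, d(112) = 10, d(113) = 2, d(114) = 8, d(115) = 4, d(116) = 6, d(117) = 6, d(118) = 4, d(119) = 4, d(120) = 16, d(121) = 3, d(122) = 4, d(123) = 4, d(124) = 6, d(125) = 4, d(126) = 12, d(127) = 2, d(128) = 8, d(129) = 4, d(130) = 8, d(131) = 2, d(132) = 12, d(133) = 4, d(134) = 4, d(135) = 8, d(136) = 8, d(137) = 2, d(138) = 8, d(139) = 2, d(140) = 12, d(141) = 4, d(142) = 4, d(143) = 4, d(144) = 15, d(145) = 4, d(146) = 4, d(147) = 6, d(148) = 6, d(149) = 2, d(150) = 12, d(151) = 2, d(152) = 8, d(153) = 6, d(154) = 8, d(155) = 4, d(156) = 12. Summing all 156 values: 820. (Dirichlet's divisor formula: Σ_{n ≤ x} d(n) = x ln(x) + (2γ − 1) x + O(√x). For x = 156, the asymptotic estimate is ≈ 811.87.)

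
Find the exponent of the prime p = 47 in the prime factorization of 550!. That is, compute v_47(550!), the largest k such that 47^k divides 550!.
v_47(550!) = 11

Legendre's formula: v_p(n!) = Σ_{k ≥ 1} ⌊n / p^k⌋. For p = 47, n = 550, the terms are:
  ⌊550/47^1⌋ = ⌊550/47⌋ = 11
(the next term ⌊550/47^2⌋ = 0, terminating the sum). Summing: v_47(550!) = 11 = 11.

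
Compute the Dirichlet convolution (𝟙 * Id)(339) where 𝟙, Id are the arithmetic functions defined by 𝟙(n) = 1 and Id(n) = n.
(𝟙 * Id)(339) = 456

Divisors of 339: [1, 3, 113, 339]. For each d | 339:
  d = 1: 𝟙(1) · Id(339/1) = 1 · 339 = 339
  d = 3: 𝟙(3) · Id(339/3) = 1 · 113 = 113
  d = 113: 𝟙(113) · Id(339/113) = 1 · 3 = 3
  d = 339: 𝟙(339) · Id(339/339) = 1 · 1 = 1
Summing: (𝟙 * Id)(339) = 339 + 113 + 3 + 1 = 456.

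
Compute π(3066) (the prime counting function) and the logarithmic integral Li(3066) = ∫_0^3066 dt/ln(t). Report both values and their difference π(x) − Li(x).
π(3066) = 438;  Li(3066) ≈ 450.99;  π(x) − Li(x) ≈ -12.99.

Direct count of primes ≤ 3066 gives π(3066) = 438. Numerical evaluation of the logarithmic integral gives Li(3066) ≈ 450.99. The difference π(x) − Li(x) ≈ -12.99 is typically negative for small/moderate x (Li(x) overestimates), though Littlewood's theorem shows this sign changes infinitely often.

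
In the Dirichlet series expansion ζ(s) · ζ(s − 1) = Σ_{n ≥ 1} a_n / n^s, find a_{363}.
σ(363) = 532

In the product (Σ m^0/m^s)(Σ k / k^s) = Σ (Σ_{d | n} d) / n^s, the coefficient of 1/n^s is σ(n) = Σ_{d | n} d. For n = 363, divisors are [1, 3, 11, 33, 121, 363]; summing: σ(363) = 532.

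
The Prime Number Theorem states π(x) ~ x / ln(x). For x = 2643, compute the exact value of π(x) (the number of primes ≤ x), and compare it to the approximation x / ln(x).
π(2643) = 382;  x/ln(x) ≈ 335.42;  relative error ≈ 12.19%.

Directly count primes up to 2643: π(2643) = 382. The PNT approximation gives 2643/ln(2643) ≈ 2643/7.87967 ≈ 335.42. Relative error (π(x) − x/ln(x)) / π(x) ≈ 12.19%; the approximation is known to undercount slightly (Li(x) is a better estimate).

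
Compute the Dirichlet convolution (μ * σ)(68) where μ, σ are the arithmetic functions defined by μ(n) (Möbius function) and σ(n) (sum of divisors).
(μ * σ)(68) = 68

Divisors of 68: [1, 2, 4, 17, 34, 68]. For each d | 68:
  d = 1: μ(1) · σ(68/1) = 1 · 126 = 126
  d = 2: μ(2) · σ(68/2) = -1 · 54 = -54
  d = 4: μ(4) · σ(68/4) = 0 · 18 = 0
  d = 17: μ(17) · σ(68/17) = -1 · 7 = -7
  d = 34: μ(34) · σ(68/34) = 1 · 3 = 3
  d = 68: μ(68) · σ(68/68) = 0 · 1 = 0
Summing: (μ * σ)(68) = 126 + -54 + 0 + -7 + 3 + 0 = 68.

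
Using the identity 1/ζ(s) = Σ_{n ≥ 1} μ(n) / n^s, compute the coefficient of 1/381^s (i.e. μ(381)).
μ(381) = 1

Factor n = 381 = 3 · 127. μ(n) = 0 if any exponent ≥ 2 (not squarefree); otherwise μ(n) = (−1)^{ω(n)} where ω(n) is the number of distinct prime factors. Applying: μ(381) = 1.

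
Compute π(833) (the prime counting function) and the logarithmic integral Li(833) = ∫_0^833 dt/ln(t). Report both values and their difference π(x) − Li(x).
π(833) = 145;  Li(833) ≈ 153.12;  π(x) − Li(x) ≈ -8.12.

Direct count of primes ≤ 833 gives π(833) = 145. Numerical evaluation of the logarithmic integral gives Li(833) ≈ 153.12. The difference π(x) − Li(x) ≈ -8.12 is typically negative for small/moderate x (Li(x) overestimates), though Littlewood's theorem shows this sign changes infinitely often.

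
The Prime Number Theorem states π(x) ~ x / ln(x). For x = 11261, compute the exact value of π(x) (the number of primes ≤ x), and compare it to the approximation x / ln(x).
π(11261) = 1362;  x/ln(x) ≈ 1207.08;  relative error ≈ 11.37%.

Directly count primes up to 11261: π(11261) = 1362. The PNT approximation gives 11261/ln(11261) ≈ 11261/9.32910 ≈ 1207.08. Relative error (π(x) − x/ln(x)) / π(x) ≈ 11.37%; the approximation is known to undercount slightly (Li(x) is a better estimate).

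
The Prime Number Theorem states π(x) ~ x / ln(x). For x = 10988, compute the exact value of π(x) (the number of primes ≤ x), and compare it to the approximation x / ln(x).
π(10988) = 1334;  x/ln(x) ≈ 1180.93;  relative error ≈ 11.47%.

Directly count primes up to 10988: π(10988) = 1334. The PNT approximation gives 10988/ln(10988) ≈ 10988/9.30456 ≈ 1180.93. Relative error (π(x) − x/ln(x)) / π(x) ≈ 11.47%; the approximation is known to undercount slightly (Li(x) is a better estimate).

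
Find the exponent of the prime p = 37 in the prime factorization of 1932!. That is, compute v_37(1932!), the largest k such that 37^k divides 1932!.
v_37(1932!) = 53

Legendre's formula: v_p(n!) = Σ_{k ≥ 1} ⌊n / p^k⌋. For p = 37, n = 1932, the terms are:
  ⌊1932/37^1⌋ = ⌊1932/37⌋ = 52
  ⌊1932/37^2⌋ = ⌊1932/1369⌋ = 1
(the next term ⌊1932/37^3⌋ = 0, terminating the sum). Summing: v_37(1932!) = 52 + 1 = 53.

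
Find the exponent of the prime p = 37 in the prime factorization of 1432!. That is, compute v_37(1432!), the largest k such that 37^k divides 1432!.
v_37(1432!) = 39

Legendre's formula: v_p(n!) = Σ_{k ≥ 1} ⌊n / p^k⌋. For p = 37, n = 1432, the terms are:
  ⌊1432/37^1⌋ = ⌊1432/37⌋ = 38
  ⌊1432/37^2⌋ = ⌊1432/1369⌋ = 1
(the next term ⌊1432/37^3⌋ = 0, terminating the sum). Summing: v_37(1432!) = 38 + 1 = 39.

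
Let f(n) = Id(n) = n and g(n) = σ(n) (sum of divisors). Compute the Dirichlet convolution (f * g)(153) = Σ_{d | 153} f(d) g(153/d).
(Id * σ)(153) = 1190

Divisors of 153: [1, 3, 9, 17, 51, 153]. For each d | 153:
  d = 1: Id(1) · σ(153/1) = 1 · 234 = 234
  d = 3: Id(3) · σ(153/3) = 3 · 72 = 216
  d = 9: Id(9) · σ(153/9) = 9 · 18 = 162
  d = 17: Id(17) · σ(153/17) = 17 · 13 = 221
  d = 51: Id(51) · σ(153/51) = 51 · 4 = 204
  d = 153: Id(153) · σ(153/153) = 153 · 1 = 153
Summing: (Id * σ)(153) = 234 + 216 + 162 + 221 + 204 + 153 = 1190.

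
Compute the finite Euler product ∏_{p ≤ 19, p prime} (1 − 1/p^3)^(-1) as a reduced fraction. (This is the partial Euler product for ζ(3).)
∏ = 3674541645775/3057655868928

The primes p ≤ 19 are [2, 3, 5, 7, 11, 13, 17, 19]. For each prime, (1 − 1/p^3)^(-1) = p^3 / (p^3 − 1). The product is (1 − 1/2^3)^(-1), (1 − 1/3^3)^(-1), (1 − 1/5^3)^(-1), (1 − 1/7^3)^(-1), (1 − 1/11^3)^(-1), (1 − 1/13^3)^(-1), (1 − 1/17^3)^(-1), (1 − 1/19^3)^(-1) = ∏ p^3 / (p^3 − 1) = 3674541645775/3057655868928.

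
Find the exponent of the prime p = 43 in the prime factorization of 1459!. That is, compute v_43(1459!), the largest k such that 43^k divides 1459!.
v_43(1459!) = 33

Legendre's formula: v_p(n!) = Σ_{k ≥ 1} ⌊n / p^k⌋. For p = 43, n = 1459, the terms are:
  ⌊1459/43^1⌋ = ⌊1459/43⌋ = 33
(the next term ⌊1459/43^2⌋ = 0, terminating the sum). Summing: v_43(1459!) = 33 = 33.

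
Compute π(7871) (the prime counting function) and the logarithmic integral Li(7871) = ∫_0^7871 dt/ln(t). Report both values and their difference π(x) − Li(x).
π(7871) = 993;  Li(7871) ≈ 1012.05;  π(x) − Li(x) ≈ -19.05.

Direct count of primes ≤ 7871 gives π(7871) = 993. Numerical evaluation of the logarithmic integral gives Li(7871) ≈ 1012.05. The difference π(x) − Li(x) ≈ -19.05 is typically negative for small/moderate x (Li(x) overestimates), though Littlewood's theorem shows this sign changes infinitely often.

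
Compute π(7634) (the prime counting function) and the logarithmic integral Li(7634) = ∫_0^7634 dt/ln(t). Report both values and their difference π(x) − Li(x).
π(7634) = 968;  Li(7634) ≈ 985.59;  π(x) − Li(x) ≈ -17.59.

Direct count of primes ≤ 7634 gives π(7634) = 968. Numerical evaluation of the logarithmic integral gives Li(7634) ≈ 985.59. The difference π(x) − Li(x) ≈ -17.59 is typically negative for small/moderate x (Li(x) overestimates), though Littlewood's theorem shows this sign changes infinitely often.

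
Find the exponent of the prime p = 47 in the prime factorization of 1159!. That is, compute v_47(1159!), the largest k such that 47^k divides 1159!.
v_47(1159!) = 24

Legendre's formula: v_p(n!) = Σ_{k ≥ 1} ⌊n / p^k⌋. For p = 47, n = 1159, the terms are:
  ⌊1159/47^1⌋ = ⌊1159/47⌋ = 24
(the next term ⌊1159/47^2⌋ = 0, terminating the sum). Summing: v_47(1159!) = 24 = 24.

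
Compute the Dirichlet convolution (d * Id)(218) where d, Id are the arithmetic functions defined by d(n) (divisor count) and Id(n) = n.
(d * Id)(218) = 444

Divisors of 218: [1, 2, 109, 218]. For each d | 218:
  d = 1: d(1) · Id(218/1) = 1 · 218 = 218
  d = 2: d(2) · Id(218/2) = 2 · 109 = 218
  d = 109: d(109) · Id(218/109) = 2 · 2 = 4
  d = 218: d(218) · Id(218/218) = 4 · 1 = 4
Summing: (d * Id)(218) = 218 + 218 + 4 + 4 = 444.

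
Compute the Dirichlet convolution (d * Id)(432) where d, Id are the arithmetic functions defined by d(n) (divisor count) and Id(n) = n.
(d * Id)(432) = 3306

Divisors of 432: [1, 2, 3, 4, 6, 8, 9, 12, 16, 18, 24, 27, 36, 48, 54, 72, 108, 144, 216, 432]. For each d | 432:
  d = 1: d(1) · Id(432/1) = 1 · 432 = 432
  d = 2: d(2) · Id(432/2) = 2 · 216 = 432
  d = 3: d(3) · Id(432/3) = 2 · 144 = 288
  d = 4: d(4) · Id(432/4) = 3 · 108 = 324
  d = 6: d(6) · Id(432/6) = 4 · 72 = 288
  d = 8: d(8) · Id(432/8) = 4 · 54 = 216
  d = 9: d(9) · Id(432/9) = 3 · 48 = 144
  d = 12: d(12) · Id(432/12) = 6 · 36 = 216
  d = 16: d(16) · Id(432/16) = 5 · 27 = 135
  d = 18: d(18) · Id(432/18) = 6 · 24 = 144
  d = 24: d(24) · Id(432/24) = 8 · 18 = 144
  d = 27: d(27) · Id(432/27) = 4 · 16 = 64
  d = 36: d(36) · Id(432/36) = 9 · 12 = 108
  d = 48: d(48) · Id(432/48) = 10 · 9 = 90
  d = 54: d(54) · Id(432/54) = 8 · 8 = 64
  d = 72: d(72) · Id(432/72) = 12 · 6 = 72
  d = 108: d(108) · Id(432/108) = 12 · 4 = 48
  d = 144: d(144) · Id(432/144) = 15 · 3 = 45
  d = 216: d(216) · Id(432/216) = 16 · 2 = 32
  d = 432: d(432) · Id(432/432) = 20 · 1 = 20
Summing: (d * Id)(432) = 432 + 432 + 288 + 324 + 288 + 216 + 144 + 216 + 135 + 144 + 144 + 64 + 108 + 90 + 64 + 72 + 48 + 45 + 32 + 20 = 3306.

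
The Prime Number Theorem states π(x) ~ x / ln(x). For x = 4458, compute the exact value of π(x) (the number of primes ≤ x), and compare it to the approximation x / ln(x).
π(4458) = 606;  x/ln(x) ≈ 530.56;  relative error ≈ 12.45%.

Directly count primes up to 4458: π(4458) = 606. The PNT approximation gives 4458/ln(4458) ≈ 4458/8.40246 ≈ 530.56. Relative error (π(x) − x/ln(x)) / π(x) ≈ 12.45%; the approximation is known to undercount slightly (Li(x) is a better estimate).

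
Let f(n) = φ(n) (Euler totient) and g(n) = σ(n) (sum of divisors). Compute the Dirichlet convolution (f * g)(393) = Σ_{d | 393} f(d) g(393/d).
(φ * σ)(393) = 1572

Divisors of 393: [1, 3, 131, 393]. For each d | 393:
  d = 1: φ(1) · σ(393/1) = 1 · 528 = 528
  d = 3: φ(3) · σ(393/3) = 2 · 132 = 264
  d = 131: φ(131) · σ(393/131) = 130 · 4 = 520
  d = 393: φ(393) · σ(393/393) = 260 · 1 = 260
Summing: (φ * σ)(393) = 528 + 264 + 520 + 260 = 1572.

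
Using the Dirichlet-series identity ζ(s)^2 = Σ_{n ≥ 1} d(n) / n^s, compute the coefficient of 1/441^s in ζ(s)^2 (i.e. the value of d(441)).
d(441) = 9

ζ(s)^2 = (Σ 1/m^s)(Σ 1/k^s). The coefficient of 1/n^s in the product is the number of ordered pairs (m, k) with mk = n, which equals d(n). For n = 441, divisors are [1, 3, 7, 9, 21, 49, 63, 147, 441], so d(441) = 9.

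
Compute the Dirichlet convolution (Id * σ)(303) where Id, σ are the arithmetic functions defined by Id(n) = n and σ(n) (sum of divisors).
(Id * σ)(303) = 1421

Divisors of 303: [1, 3, 101, 303]. For each d | 303:
  d = 1: Id(1) · σ(303/1) = 1 · 408 = 408
  d = 3: Id(3) · σ(303/3) = 3 · 102 = 306
  d = 101: Id(101) · σ(303/101) = 101 · 4 = 404
  d = 303: Id(303) · σ(303/303) = 303 · 1 = 303
Summing: (Id * σ)(303) = 408 + 306 + 404 + 303 = 1421.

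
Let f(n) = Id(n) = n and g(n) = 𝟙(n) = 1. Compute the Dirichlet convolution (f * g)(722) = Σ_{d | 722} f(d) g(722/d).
(Id * 𝟙)(722) = 1143

Divisors of 722: [1, 2, 19, 38, 361, 722]. For each d | 722:
  d = 1: Id(1) · 𝟙(722/1) = 1 · 1 = 1
  d = 2: Id(2) · 𝟙(722/2) = 2 · 1 = 2
  d = 19: Id(19) · 𝟙(722/19) = 19 · 1 = 19
  d = 38: Id(38) · 𝟙(722/38) = 38 · 1 = 38
  d = 361: Id(361) · 𝟙(722/361) = 361 · 1 = 361
  d = 722: Id(722) · 𝟙(722/722) = 722 · 1 = 722
Summing: (Id * 𝟙)(722) = 1 + 2 + 19 + 38 + 361 + 722 = 1143.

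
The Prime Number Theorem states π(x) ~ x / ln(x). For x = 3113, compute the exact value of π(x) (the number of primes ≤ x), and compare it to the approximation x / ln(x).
π(3113) = 443;  x/ln(x) ≈ 387.03;  relative error ≈ 12.63%.

Directly count primes up to 3113: π(3113) = 443. The PNT approximation gives 3113/ln(3113) ≈ 3113/8.04334 ≈ 387.03. Relative error (π(x) − x/ln(x)) / π(x) ≈ 12.63%; the approximation is known to undercount slightly (Li(x) is a better estimate).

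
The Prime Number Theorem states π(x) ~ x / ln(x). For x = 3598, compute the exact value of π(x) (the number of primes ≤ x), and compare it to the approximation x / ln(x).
π(3598) = 503;  x/ln(x) ≈ 439.42;  relative error ≈ 12.64%.

Directly count primes up to 3598: π(3598) = 503. The PNT approximation gives 3598/ln(3598) ≈ 3598/8.18813 ≈ 439.42. Relative error (π(x) − x/ln(x)) / π(x) ≈ 12.64%; the approximation is known to undercount slightly (Li(x) is a better estimate).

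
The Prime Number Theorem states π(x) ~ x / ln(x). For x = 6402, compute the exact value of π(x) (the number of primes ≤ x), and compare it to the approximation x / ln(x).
π(6402) = 834;  x/ln(x) ≈ 730.46;  relative error ≈ 12.42%.

Directly count primes up to 6402: π(6402) = 834. The PNT approximation gives 6402/ln(6402) ≈ 6402/8.76437 ≈ 730.46. Relative error (π(x) − x/ln(x)) / π(x) ≈ 12.42%; the approximation is known to undercount slightly (Li(x) is a better estimate).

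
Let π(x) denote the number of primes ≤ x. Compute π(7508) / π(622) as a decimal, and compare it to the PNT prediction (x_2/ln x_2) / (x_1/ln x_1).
π(7508)/π(622) = 951/114 ≈ 8.3421;  PNT prediction ≈ 8.7016.

π(622) = 114 and π(7508) = 951, so π(7508)/π(622) ≈ 8.3421. The PNT-predicted ratio is (7508/ln(7508)) / (622/ln(622)) ≈ 8.7016. The two agree to within a few percent, as expected.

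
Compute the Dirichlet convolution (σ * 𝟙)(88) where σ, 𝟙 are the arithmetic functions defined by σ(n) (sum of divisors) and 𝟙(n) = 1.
(σ * 𝟙)(88) = 338

Divisors of 88: [1, 2, 4, 8, 11, 22, 44, 88]. For each d | 88:
  d = 1: σ(1) · 𝟙(88/1) = 1 · 1 = 1
  d = 2: σ(2) · 𝟙(88/2) = 3 · 1 = 3
  d = 4: σ(4) · 𝟙(88/4) = 7 · 1 = 7
  d = 8: σ(8) · 𝟙(88/8) = 15 · 1 = 15
  d = 11: σ(11) · 𝟙(88/11) = 12 · 1 = 12
  d = 22: σ(22) · 𝟙(88/22) = 36 · 1 = 36
  d = 44: σ(44) · 𝟙(88/44) = 84 · 1 = 84
  d = 88: σ(88) · 𝟙(88/88) = 180 · 1 = 180
Summing: (σ * 𝟙)(88) = 1 + 3 + 7 + 15 + 12 + 36 + 84 + 180 = 338.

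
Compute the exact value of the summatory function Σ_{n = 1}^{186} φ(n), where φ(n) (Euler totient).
Σ_{n ≤ 186} φ(n) = 10544

Compute φ(n) for each 1 ≤ n ≤ 186: φ(1) = 1, φ(2) = 1, φ(3) = 2, φ(4) = 2, φ(5) = 4, φ(6) = 2, φ(7) = 6, φ(8) = 4, φ(9) = 6, φ(10) = 4, φ(11) = 10, φ(12) = 4, φ(13) = 12, φ(14) = 6, φ(15) = 8, φ(16) = 8, φ(17) = 16, φ(18) = 6, φ(19) = 18, φ(20) = 8, φ(21) = 12, φ(22) = 10, φ(23) = 22, φ(24) = 8, φ(25) = 20, φ(26) = 12, φ(27) = 18, φ(28) = 12, φ(29) = 28, φ(30) = 8, φ(31) = 30, φ(32) = 16, φ(33) = 20, φ(34) = 16, φ(35) = 24, φ(36) = 12, φ(37) = 36, φ(38) = 18, φ(39) = 24, φ(40) = 16, φ(41) = 40, φ(42) = 12, φ(43) = 42, φ(44) = 20, φ(45) = 24, φ(46) = 22, φ(47) = 46, φ(48) = 16, φ(49) = 42, φ(50) = 20, φ(51) = 32, φ(52) = 24, φ(53) = 52, φ(54) = 18, φ(55) = 40, φ(56) = 24, φ(57) = 36, φ(58) = 28, φ(59) = 58, φ(60) = 16, φ(61) = 60, φ(62) = 30, φ(63) = 36, φ(64) = 32, φ(65) = 48, φ(66) = 20, φ(67) = 66, φ(68) = 32, φ(69) = 44, φ(70) = 24, φ(71) = 70, φ(72) = 24, φ(73) = 72, φ(74) = 36, φ(75) = 40, φ(76) = 36, φ(77) = 60, φ(78) = 24, φ(79) = 78, φ(80) = 32, φ(81) = 54, φ(82) = 40, φ(83) = 82, φ(84) = 24, φ(85) = 64, φ(86) = 42, φ(87) = 56, φ(88) = 40, φ(89) = 88, φ(90) = 24, φ(91) = 72, φ(92) = 44, φ(93) = 60, φ(94) = 46, φ(95) = 72, φ(96) = 32, φ(97) = 96, φ(98) = 42, φ(99) = 60, φ(100) = 40, φ(101) = 100, φ(102) = 32, φ(103) = 102, φ(104) = 48, φ(105) = 48, φ(106) = 52, φ(107) = 106, φ(108) = 36, φ(109) = 108, φ(110) = 40, φ(111) = 72, φ(112) = 48, φ(113) = 112, φ(114) = 36, φ(115) = 88, φ(116) = 56, φ(117) = 72, φ(118) = 58, φ(119) = 96, φ(120) = 32, φ(121) = 110, φ(122) = 60, φ(123) = 80, φ(124) = 60, φ(125) = 100, φ(126) = 36, φ(127) = 126, φ(128) = 64, φ(129) = 84, φ(130) = 48, φ(131) = 130, φ(132) = 40, φ(133) = 108, φ(134) = 66, φ(135) = 72, φ(136) = 64, φ(137) = 136, φ(138) = 44, φ(139) = 138, φ(140) = 48, φ(141) = 92, φ(142) = 70, φ(143) = 120, φ(144) = 48, φ(145) = 112, φ(146) = 72, φ(147) = 84, φ(148) = 72, φ(149) = 148, φ(150) = 40, φ(151) = 150, φ(152) = 72, φ(153) = 96, φ(154) = 60, φ(155) = 120, φ(156) = 48, φ(157) = 156, φ(158) = 78, φ(159) = 104, φ(160) = 64, φ(161) = 132, φ(162) = 54, φ(163) = 162, φ(164) = 80, φ(165) = 80, φ(166) = 82, φ(167) = 166, φ(168) = 48, φ(169) = 156, φ(170) = 64, φ(171) = 108, φ(172) = 84, φ(173) = 172, φ(174) = 56, φ(175) = 120, φ(176) = 80, φ(177) = 116, φ(178) = 88, φ(179) = 178, φ(180) = 48, φ(181) = 180, φ(182) = 72, φ(183) = 120, φ(184) = 88, φ(185) = 144, φ(186) = 60. Summing all 186 values: 10544. (Average order: Σ_{n ≤ x} φ(n) ~ (3/π²) x². For x = 186, (3/π²)·186² ≈ 10515.92.)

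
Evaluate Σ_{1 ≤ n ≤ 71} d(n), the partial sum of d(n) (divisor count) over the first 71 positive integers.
Σ_{n ≤ 71} d(n) = 314

Compute d(n) for each 1 ≤ n ≤ 71: d(1) = 1, d(2) = 2, d(3) = 2, d(4) = 3, d(5) = 2, d(6) = 4, d(7) = 2, d(8) = 4, d(9) = 3, d(10) = 4, d(11) = 2, d(12) = 6, d(13) = 2, d(14) = 4, d(15) = 4, d(16) = 5, d(17) = 2, d(18) = 6, d(19) = 2, d(20) = 6, d(21) = 4, d(22) = 4, d(23) = 2, d(24) = 8, d(25) = 3, d(26) = 4, d(27) = 4, d(28) = 6, d(29) = 2, d(30) = 8, d(31) = 2, d(32) = 6, d(33) = 4, d(34) = 4, d(35) = 4, d(36) = 9, d(37) = 2, d(38) = 4, d(39) = 4, d(40) = 8, d(41) = 2, d(42) = 8, d(43) = 2, d(44) = 6, d(45) = 6, d(46) = 4, d(47) = 2, d(48) = 10, d(49) = 3, d(50) = 6, d(51) = 4, d(52) = 6, d(53) = 2, d(54) = 8, d(55) = 4, d(56) = 8, d(57) = 4, d(58) = 4, d(59) = 2, d(60) = 12, d(61) = 2, d(62) = 4, d(63) = 6, d(64) = 7, d(65) = 4, d(66) = 8, d(67) = 2, d(68) = 6, d(69) = 4, d(70) = 8, d(71) = 2. Summing all 71 values: 314. (Dirichlet's divisor formula: Σ_{n ≤ x} d(n) = x ln(x) + (2γ − 1) x + O(√x). For x = 71, the asymptotic estimate is ≈ 313.61.)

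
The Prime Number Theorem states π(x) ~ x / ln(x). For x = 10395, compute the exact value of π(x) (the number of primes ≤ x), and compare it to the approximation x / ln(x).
π(10395) = 1273;  x/ln(x) ≈ 1123.90;  relative error ≈ 11.71%.

Directly count primes up to 10395: π(10395) = 1273. The PNT approximation gives 10395/ln(10395) ≈ 10395/9.24908 ≈ 1123.90. Relative error (π(x) − x/ln(x)) / π(x) ≈ 11.71%; the approximation is known to undercount slightly (Li(x) is a better estimate).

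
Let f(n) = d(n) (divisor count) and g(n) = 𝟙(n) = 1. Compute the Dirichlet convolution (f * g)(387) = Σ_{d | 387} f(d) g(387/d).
(d * 𝟙)(387) = 18

Divisors of 387: [1, 3, 9, 43, 129, 387]. For each d | 387:
  d = 1: d(1) · 𝟙(387/1) = 1 · 1 = 1
  d = 3: d(3) · 𝟙(387/3) = 2 · 1 = 2
  d = 9: d(9) · 𝟙(387/9) = 3 · 1 = 3
  d = 43: d(43) · 𝟙(387/43) = 2 · 1 = 2
  d = 129: d(129) · 𝟙(387/129) = 4 · 1 = 4
  d = 387: d(387) · 𝟙(387/387) = 6 · 1 = 6
Summing: (d * 𝟙)(387) = 1 + 2 + 3 + 2 + 4 + 6 = 18.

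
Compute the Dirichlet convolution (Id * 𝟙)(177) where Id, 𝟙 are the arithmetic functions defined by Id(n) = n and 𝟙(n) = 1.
(Id * 𝟙)(177) = 240

Divisors of 177: [1, 3, 59, 177]. For each d | 177:
  d = 1: Id(1) · 𝟙(177/1) = 1 · 1 = 1
  d = 3: Id(3) · 𝟙(177/3) = 3 · 1 = 3
  d = 59: Id(59) · 𝟙(177/59) = 59 · 1 = 59
  d = 177: Id(177) · 𝟙(177/177) = 177 · 1 = 177
Summing: (Id * 𝟙)(177) = 1 + 3 + 59 + 177 = 240.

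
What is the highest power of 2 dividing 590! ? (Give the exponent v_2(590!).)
v_2(590!) = 585

Legendre's formula: v_p(n!) = Σ_{k ≥ 1} ⌊n / p^k⌋. For p = 2, n = 590, the terms are:
  ⌊590/2^1⌋ = ⌊590/2⌋ = 295
  ⌊590/2^2⌋ = ⌊590/4⌋ = 147
  ⌊590/2^3⌋ = ⌊590/8⌋ = 73
  ⌊590/2^4⌋ = ⌊590/16⌋ = 36
  ⌊590/2^5⌋ = ⌊590/32⌋ = 18
  ⌊590/2^6⌋ = ⌊590/64⌋ = 9
  ⌊590/2^7⌋ = ⌊590/128⌋ = 4
  ⌊590/2^8⌋ = ⌊590/256⌋ = 2
  ⌊590/2^9⌋ = ⌊590/512⌋ = 1
(the next term ⌊590/2^10⌋ = 0, terminating the sum). Summing: v_2(590!) = 295 + 147 + 73 + 36 + 18 + 9 + 4 + 2 + 1 = 585.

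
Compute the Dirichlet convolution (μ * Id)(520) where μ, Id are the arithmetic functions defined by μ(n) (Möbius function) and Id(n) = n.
(μ * Id)(520) = 192

Divisors of 520: [1, 2, 4, 5, 8, 10, 13, 20, 26, 40, 52, 65, 104, 130, 260, 520]. For each d | 520:
  d = 1: μ(1) · Id(520/1) = 1 · 520 = 520
  d = 2: μ(2) · Id(520/2) = -1 · 260 = -260
  d = 4: μ(4) · Id(520/4) = 0 · 130 = 0
  d = 5: μ(5) · Id(520/5) = -1 · 104 = -104
  d = 8: μ(8) · Id(520/8) = 0 · 65 = 0
  d = 10: μ(10) · Id(520/10) = 1 · 52 = 52
  d = 13: μ(13) · Id(520/13) = -1 · 40 = -40
  d = 20: μ(20) · Id(520/20) = 0 · 26 = 0
  d = 26: μ(26) · Id(520/26) = 1 · 20 = 20
  d = 40: μ(40) · Id(520/40) = 0 · 13 = 0
  d = 52: μ(52) · Id(520/52) = 0 · 10 = 0
  d = 65: μ(65) · Id(520/65) = 1 · 8 = 8
  d = 104: μ(104) · Id(520/104) = 0 · 5 = 0
  d = 130: μ(130) · Id(520/130) = -1 · 4 = -4
  d = 260: μ(260) · Id(520/260) = 0 · 2 = 0
  d = 520: μ(520) · Id(520/520) = 0 · 1 = 0
Summing: (μ * Id)(520) = 520 + -260 + 0 + -104 + 0 + 52 + -40 + 0 + 20 + 0 + 0 + 8 + 0 + -4 + 0 + 0 = 192.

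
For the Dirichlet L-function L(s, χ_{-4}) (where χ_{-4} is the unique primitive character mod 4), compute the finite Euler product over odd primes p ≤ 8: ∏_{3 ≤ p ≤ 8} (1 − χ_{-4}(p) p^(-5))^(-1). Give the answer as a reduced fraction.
∏ = 12762815625/12811998848

The odd primes p ≤ 8 are [3, 5, 7]. For each, χ(p) = 1 if p ≡ 1 mod 4, χ(p) = −1 if p ≡ 3 mod 4. Taking (1 − χ(p)/p^5)^(-1) = p^5/(p^5 − χ(p)): (1 − (-1)/3^5)^(-1) · (1 − (1)/5^5)^(-1) · (1 − (-1)/7^5)^(-1) = 12762815625/12811998848.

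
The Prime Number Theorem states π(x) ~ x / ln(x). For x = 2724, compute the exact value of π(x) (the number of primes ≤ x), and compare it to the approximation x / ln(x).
π(2724) = 397;  x/ln(x) ≈ 344.38;  relative error ≈ 13.25%.

Directly count primes up to 2724: π(2724) = 397. The PNT approximation gives 2724/ln(2724) ≈ 2724/7.90986 ≈ 344.38. Relative error (π(x) − x/ln(x)) / π(x) ≈ 13.25%; the approximation is known to undercount slightly (Li(x) is a better estimate).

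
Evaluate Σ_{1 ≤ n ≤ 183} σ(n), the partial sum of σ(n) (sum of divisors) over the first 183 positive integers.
Σ_{n ≤ 183} σ(n) = 27586

Compute σ(n) for each 1 ≤ n ≤ 183: σ(1) = 1, σ(2) = 3, σ(3) = 4, σ(4) = 7, σ(5) = 6, σ(6) = 12, σ(7) = 8, σ(8) = 15, σ(9) = 13, σ(10) = 18, σ(11) = 12, σ(12) = 28, σ(13) = 14, σ(14) = 24, σ(15) = 24, σ(16) = 31, σ(17) = 18, σ(18) = 39, σ(19) = 20, σ(20) = 42, σ(21) = 32, σ(22) = 36, σ(23) = 24, σ(24) = 60, σ(25) = 31, σ(26) = 42, σ(27) = 40, σ(28) = 56, σ(29) = 30, σ(30) = 72, σ(31) = 32, σ(32) = 63, σ(33) = 48, σ(34) = 54, σ(35) = 48, σ(36) = 91, σ(37) = 38, σ(38) = 60, σ(39) = 56, σ(40) = 90, σ(41) = 42, σ(42) = 96, σ(43) = 44, σ(44) = 84, σ(45) = 78, σ(46) = 72, σ(47) = 48, σ(48) = 124, σ(49) = 57, σ(50) = 93, σ(51) = 72, σ(52) = 98, σ(53) = 54, σ(54) = 120, σ(55) = 72, σ(56) = 120, σ(57) = 80, σ(58) = 90, σ(59) = 60, σ(60) = 168, σ(61) = 62, σ(62) = 96, σ(63) = 104, σ(64) = 127, σ(65) = 84, σ(66) = 144, σ(67) = 68, σ(68) = 126, σ(69) = 96, σ(70) = 144, σ(71) = 72, σ(72) = 195, σ(73) = 74, σ(74) = 114, σ(75) = 124, σ(76) = 140, σ(77) = 96, σ(78) = 168, σ(79) = 80, σ(80) = 186, σ(81) = 121, σ(82) = 126, σ(83) = 84, σ(84) = 224, σ(85) = 108, σ(86) = 132, σ(87) = 120, σ(88) = 180, σ(89) = 90, σ(90) = 234, σ(91) = 112, σ(92) = 168, σ(93) = 128, σ(94) = 144, σ(95) = 120, σ(96) = 252, σ(97) = 98, σ(98) = 171, σ(99) = 156, σ(100) = 217, σ(101) = 102, σ(102) = 216, σ(103) = 104, σ(104) = 210, σ(105) = 192, σ(106) = 162, σ(107) = 108, σ(108) = 280, σ(109) = 110, σ(110) = 216, σ(111) = 152, σ(112) = 248, σ(113) = 114, σ(114) = 240, σ(115) = 144, σ(116) = 210, σ(117) = 182, σ(118) = 180, σ(119) = 144, σ(120) = 360, σ(121) = 133, σ(122) = 186, σ(123) = 168, σ(124) = 224, σ(125) = 156, σ(126) = 312, σ(127) = 128, σ(128) = 255, σ(129) = 176, σ(130) = 252, σ(131) = 132, σ(132) = 336, σ(133) = 160, σ(134) = 204, σ(135) = 240, σ(136) = 270, σ(137) = 138, σ(138) = 288, σ(139) = 140, σ(140) = 336, σ(141) = 192, σ(142) = 216, σ(143) = 168, σ(144) = 403, σ(145) = 180, σ(146) = 222, σ(147) = 228, σ(148) = 266, σ(149) = 150, σ(150) = 372, σ(151) = 152, σ(152) = 300, σ(153) = 234, σ(154) = 288, σ(155) = 192, σ(156) = 392, σ(157) = 158, σ(158) = 240, σ(159) = 216, σ(160) = 378, σ(161) = 192, σ(162) = 363, σ(163) = 164, σ(164) = 294, σ(165) = 288, σ(166) = 252, σ(167) = 168, σ(168) = 480, σ(169) = 183, σ(170) = 324, σ(171) = 260, σ(172) = 308, σ(173) = 174, σ(174) = 360, σ(175) = 248, σ(176) = 372, σ(177) = 240, σ(178) = 270, σ(179) = 180, σ(180) = 546, σ(181) = 182, σ(182) = 336, σ(183) = 248. Summing all 183 values: 27586. (Average order: Σ_{n ≤ x} σ(n) ~ (π²/12) x². For x = 183, (π²/12)·183² ≈ 27543.60.)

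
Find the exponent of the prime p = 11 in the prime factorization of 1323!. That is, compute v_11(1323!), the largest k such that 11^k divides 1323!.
v_11(1323!) = 130

Legendre's formula: v_p(n!) = Σ_{k ≥ 1} ⌊n / p^k⌋. For p = 11, n = 1323, the terms are:
  ⌊1323/11^1⌋ = ⌊1323/11⌋ = 120
  ⌊1323/11^2⌋ = ⌊1323/121⌋ = 10
(the next term ⌊1323/11^3⌋ = 0, terminating the sum). Summing: v_11(1323!) = 120 + 10 = 130.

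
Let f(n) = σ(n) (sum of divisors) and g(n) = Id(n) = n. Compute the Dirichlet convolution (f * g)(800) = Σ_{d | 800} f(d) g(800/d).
(σ * Id)(800) = 27606

Divisors of 800: [1, 2, 4, 5, 8, 10, 16, 20, 25, 32, 40, 50, 80, 100, 160, 200, 400, 800]. For each d | 800:
  d = 1: σ(1) · Id(800/1) = 1 · 800 = 800
  d = 2: σ(2) · Id(800/2) = 3 · 400 = 1200
  d = 4: σ(4) · Id(800/4) = 7 · 200 = 1400
  d = 5: σ(5) · Id(800/5) = 6 · 160 = 960
  d = 8: σ(8) · Id(800/8) = 15 · 100 = 1500
  d = 10: σ(10) · Id(800/10) = 18 · 80 = 1440
  d = 16: σ(16) · Id(800/16) = 31 · 50 = 1550
  d = 20: σ(20) · Id(800/20) = 42 · 40 = 1680
  d = 25: σ(25) · Id(800/25) = 31 · 32 = 992
  d = 32: σ(32) · Id(800/32) = 63 · 25 = 1575
  d = 40: σ(40) · Id(800/40) = 90 · 20 = 1800
  d = 50: σ(50) · Id(800/50) = 93 · 16 = 1488
  d = 80: σ(80) · Id(800/80) = 186 · 10 = 1860
  d = 100: σ(100) · Id(800/100) = 217 · 8 = 1736
  d = 160: σ(160) · Id(800/160) = 378 · 5 = 1890
  d = 200: σ(200) · Id(800/200) = 465 · 4 = 1860
  d = 400: σ(400) · Id(800/400) = 961 · 2 = 1922
  d = 800: σ(800) · Id(800/800) = 1953 · 1 = 1953
Summing: (σ * Id)(800) = 800 + 1200 + 1400 + 960 + 1500 + 1440 + 1550 + 1680 + 992 + 1575 + 1800 + 1488 + 1860 + 1736 + 1890 + 1860 + 1922 + 1953 = 27606.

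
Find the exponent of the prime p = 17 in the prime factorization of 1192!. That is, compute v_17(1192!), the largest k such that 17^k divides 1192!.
v_17(1192!) = 74

Legendre's formula: v_p(n!) = Σ_{k ≥ 1} ⌊n / p^k⌋. For p = 17, n = 1192, the terms are:
  ⌊1192/17^1⌋ = ⌊1192/17⌋ = 70
  ⌊1192/17^2⌋ = ⌊1192/289⌋ = 4
(the next term ⌊1192/17^3⌋ = 0, terminating the sum). Summing: v_17(1192!) = 70 + 4 = 74.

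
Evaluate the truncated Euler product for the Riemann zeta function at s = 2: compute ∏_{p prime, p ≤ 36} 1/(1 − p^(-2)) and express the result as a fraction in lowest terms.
∏ = 82920037520482019/50722704772300800

The primes p ≤ 36 are [2, 3, 5, 7, 11, 13, 17, 19, 23, 29, 31]. For each prime, (1 − 1/p^2)^(-1) = p^2 / (p^2 − 1). The product is (1 − 1/2^2)^(-1), (1 − 1/3^2)^(-1), (1 − 1/5^2)^(-1), (1 − 1/7^2)^(-1), (1 − 1/11^2)^(-1), (1 − 1/13^2)^(-1), (1 − 1/17^2)^(-1), (1 − 1/19^2)^(-1), (1 − 1/23^2)^(-1), (1 − 1/29^2)^(-1), (1 − 1/31^2)^(-1) = ∏ p^2 / (p^2 − 1) = 82920037520482019/50722704772300800.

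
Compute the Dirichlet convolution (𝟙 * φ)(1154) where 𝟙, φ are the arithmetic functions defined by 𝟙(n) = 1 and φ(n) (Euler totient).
(𝟙 * φ)(1154) = 1154

Divisors of 1154: [1, 2, 577, 1154]. For each d | 1154:
  d = 1: 𝟙(1) · φ(1154/1) = 1 · 576 = 576
  d = 2: 𝟙(2) · φ(1154/2) = 1 · 576 = 576
  d = 577: 𝟙(577) · φ(1154/577) = 1 · 1 = 1
  d = 1154: 𝟙(1154) · φ(1154/1154) = 1 · 1 = 1
Summing: (𝟙 * φ)(1154) = 576 + 576 + 1 + 1 = 1154.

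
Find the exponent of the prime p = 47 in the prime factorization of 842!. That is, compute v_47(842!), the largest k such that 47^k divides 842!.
v_47(842!) = 17

Legendre's formula: v_p(n!) = Σ_{k ≥ 1} ⌊n / p^k⌋. For p = 47, n = 842, the terms are:
  ⌊842/47^1⌋ = ⌊842/47⌋ = 17
(the next term ⌊842/47^2⌋ = 0, terminating the sum). Summing: v_47(842!) = 17 = 17.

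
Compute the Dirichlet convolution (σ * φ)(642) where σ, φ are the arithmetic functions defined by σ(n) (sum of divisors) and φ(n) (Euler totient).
(σ * φ)(642) = 5136

Divisors of 642: [1, 2, 3, 6, 107, 214, 321, 642]. For each d | 642:
  d = 1: σ(1) · φ(642/1) = 1 · 212 = 212
  d = 2: σ(2) · φ(642/2) = 3 · 212 = 636
  d = 3: σ(3) · φ(642/3) = 4 · 106 = 424
  d = 6: σ(6) · φ(642/6) = 12 · 106 = 1272
  d = 107: σ(107) · φ(642/107) = 108 · 2 = 216
  d = 214: σ(214) · φ(642/214) = 324 · 2 = 648
  d = 321: σ(321) · φ(642/321) = 432 · 1 = 432
  d = 642: σ(642) · φ(642/642) = 1296 · 1 = 1296
Summing: (σ * φ)(642) = 212 + 636 + 424 + 1272 + 216 + 648 + 432 + 1296 = 5136.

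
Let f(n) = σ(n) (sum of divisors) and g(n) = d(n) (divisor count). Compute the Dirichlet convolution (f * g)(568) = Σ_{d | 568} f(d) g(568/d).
(σ * d)(568) = 3108

Divisors of 568: [1, 2, 4, 8, 71, 142, 284, 568]. For each d | 568:
  d = 1: σ(1) · d(568/1) = 1 · 8 = 8
  d = 2: σ(2) · d(568/2) = 3 · 6 = 18
  d = 4: σ(4) · d(568/4) = 7 · 4 = 28
  d = 8: σ(8) · d(568/8) = 15 · 2 = 30
  d = 71: σ(71) · d(568/71) = 72 · 4 = 288
  d = 142: σ(142) · d(568/142) = 216 · 3 = 648
  d = 284: σ(284) · d(568/284) = 504 · 2 = 1008
  d = 568: σ(568) · d(568/568) = 1080 · 1 = 1080
Summing: (σ * d)(568) = 8 + 18 + 28 + 30 + 288 + 648 + 1008 + 1080 = 3108.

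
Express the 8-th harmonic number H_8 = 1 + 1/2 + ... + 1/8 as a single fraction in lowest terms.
H_8 = 761/280

Direct summation: H_8 = 1 + 1/2 + ... + 1/8. The least common denominator is lcm(1, ..., 8) = 840; over this denominator the numerator is 840 + 420 + 280 + 210 + 168 + 140 + 120 + 105 = 2283, so H_8 = 2283/840; reducing by gcd(2283, 840) = 3 gives 761/280 ≈ 2.71786. (The PNT-adjacent estimate ln(8) + γ ≈ 2.65666 matches within O(1/n).)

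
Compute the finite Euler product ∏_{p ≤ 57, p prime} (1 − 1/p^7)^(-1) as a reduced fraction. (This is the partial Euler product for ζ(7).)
∏ = 72859781352345946164271325208512748367496302513429047898775811498046799405380225394802980517015901501332936608125/72256491859259542003929080814473893559535113224475133477501839873036689289530416476883582246279412849505472872448

The primes p ≤ 57 are [2, 3, 5, 7, 11, 13, 17, 19, 23, 29, 31, 37, 41, 43, 47, 53]. For each prime, (1 − 1/p^7)^(-1) = p^7 / (p^7 − 1). The product is (1 − 1/2^7)^(-1), (1 − 1/3^7)^(-1), (1 − 1/5^7)^(-1), (1 − 1/7^7)^(-1), (1 − 1/11^7)^(-1), (1 − 1/13^7)^(-1), (1 − 1/17^7)^(-1), (1 − 1/19^7)^(-1), (1 − 1/23^7)^(-1), (1 − 1/29^7)^(-1), (1 − 1/31^7)^(-1), (1 − 1/37^7)^(-1), (1 − 1/41^7)^(-1), (1 − 1/43^7)^(-1), (1 − 1/47^7)^(-1), (1 − 1/53^7)^(-1) = ∏ p^7 / (p^7 − 1) = 72859781352345946164271325208512748367496302513429047898775811498046799405380225394802980517015901501332936608125/72256491859259542003929080814473893559535113224475133477501839873036689289530416476883582246279412849505472872448.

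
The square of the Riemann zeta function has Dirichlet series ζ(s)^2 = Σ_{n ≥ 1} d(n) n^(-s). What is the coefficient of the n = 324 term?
d(324) = 15

ζ(s)^2 = (Σ 1/m^s)(Σ 1/k^s). The coefficient of 1/n^s in the product is the number of ordered pairs (m, k) with mk = n, which equals d(n). For n = 324, divisors are [1, 2, 3, 4, 6, 9, 12, 18, 27, 36, 54, 81, 108, 162, 324], so d(324) = 15.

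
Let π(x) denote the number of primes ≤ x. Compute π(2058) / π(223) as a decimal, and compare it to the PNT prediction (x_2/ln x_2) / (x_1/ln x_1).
π(2058)/π(223) = 310/48 ≈ 6.4583;  PNT prediction ≈ 6.5406.

π(223) = 48 and π(2058) = 310, so π(2058)/π(223) ≈ 6.4583. The PNT-predicted ratio is (2058/ln(2058)) / (223/ln(223)) ≈ 6.5406. The two agree to within a few percent, as expected.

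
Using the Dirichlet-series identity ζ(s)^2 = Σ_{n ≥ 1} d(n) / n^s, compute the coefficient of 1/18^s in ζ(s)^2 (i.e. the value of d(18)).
d(18) = 6

ζ(s)^2 = (Σ 1/m^s)(Σ 1/k^s). The coefficient of 1/n^s in the product is the number of ordered pairs (m, k) with mk = n, which equals d(n). For n = 18, divisors are [1, 2, 3, 6, 9, 18], so d(18) = 6.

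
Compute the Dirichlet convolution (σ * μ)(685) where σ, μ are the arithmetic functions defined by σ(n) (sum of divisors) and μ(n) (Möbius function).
(σ * μ)(685) = 685

Divisors of 685: [1, 5, 137, 685]. For each d | 685:
  d = 1: σ(1) · μ(685/1) = 1 · 1 = 1
  d = 5: σ(5) · μ(685/5) = 6 · -1 = -6
  d = 137: σ(137) · μ(685/137) = 138 · -1 = -138
  d = 685: σ(685) · μ(685/685) = 828 · 1 = 828
Summing: (σ * μ)(685) = 1 + -6 + -138 + 828 = 685.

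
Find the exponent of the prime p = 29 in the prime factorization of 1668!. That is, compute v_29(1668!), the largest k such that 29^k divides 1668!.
v_29(1668!) = 58

Legendre's formula: v_p(n!) = Σ_{k ≥ 1} ⌊n / p^k⌋. For p = 29, n = 1668, the terms are:
  ⌊1668/29^1⌋ = ⌊1668/29⌋ = 57
  ⌊1668/29^2⌋ = ⌊1668/841⌋ = 1
(the next term ⌊1668/29^3⌋ = 0, terminating the sum). Summing: v_29(1668!) = 57 + 1 = 58.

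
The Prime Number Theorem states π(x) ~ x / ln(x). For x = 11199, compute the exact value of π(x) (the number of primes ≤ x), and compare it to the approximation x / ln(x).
π(11199) = 1356;  x/ln(x) ≈ 1201.15;  relative error ≈ 11.42%.

Directly count primes up to 11199: π(11199) = 1356. The PNT approximation gives 11199/ln(11199) ≈ 11199/9.32358 ≈ 1201.15. Relative error (π(x) − x/ln(x)) / π(x) ≈ 11.42%; the approximation is known to undercount slightly (Li(x) is a better estimate).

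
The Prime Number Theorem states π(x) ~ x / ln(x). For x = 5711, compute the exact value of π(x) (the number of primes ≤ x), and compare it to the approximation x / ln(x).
π(5711) = 752;  x/ln(x) ≈ 660.22;  relative error ≈ 12.20%.

Directly count primes up to 5711: π(5711) = 752. The PNT approximation gives 5711/ln(5711) ≈ 5711/8.65015 ≈ 660.22. Relative error (π(x) − x/ln(x)) / π(x) ≈ 12.20%; the approximation is known to undercount slightly (Li(x) is a better estimate).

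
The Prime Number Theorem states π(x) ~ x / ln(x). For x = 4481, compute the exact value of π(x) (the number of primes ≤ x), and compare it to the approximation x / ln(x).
π(4481) = 608;  x/ln(x) ≈ 532.97;  relative error ≈ 12.34%.

Directly count primes up to 4481: π(4481) = 608. The PNT approximation gives 4481/ln(4481) ≈ 4481/8.40760 ≈ 532.97. Relative error (π(x) − x/ln(x)) / π(x) ≈ 12.34%; the approximation is known to undercount slightly (Li(x) is a better estimate).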